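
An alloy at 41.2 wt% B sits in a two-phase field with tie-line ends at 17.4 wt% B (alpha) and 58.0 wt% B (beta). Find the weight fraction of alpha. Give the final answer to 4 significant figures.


f_alpha = (C_beta - C0) / (C_beta - C_alpha)
f_alpha = (58.0 - 41.2) / (58.0 - 17.4)
f_alpha = 0.4138


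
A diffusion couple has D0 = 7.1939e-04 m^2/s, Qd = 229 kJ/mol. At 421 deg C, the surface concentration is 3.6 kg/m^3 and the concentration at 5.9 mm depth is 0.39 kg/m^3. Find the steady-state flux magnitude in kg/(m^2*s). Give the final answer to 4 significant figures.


Step 1: D = D0 * exp(-Qd/(R*T))
T = 421 + 273.15 = 694.15 K
D = 7.1939e-04 * exp(-229e3 / (8.314 * 694.15)) = 4.20863e-21 m^2/s
Step 2: J = D * (C1 - C2) / dx
J = 4.20863e-21 * (3.6 - 0.39) / 5.9e-03
J = 2.29e-18 kg/(m^2*s)


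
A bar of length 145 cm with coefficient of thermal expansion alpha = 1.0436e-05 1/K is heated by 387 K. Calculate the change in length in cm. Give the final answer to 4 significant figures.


dL = L0 * alpha * dT
dL = 145 * 1.0436e-05 * 387
dL = 0.5856 cm


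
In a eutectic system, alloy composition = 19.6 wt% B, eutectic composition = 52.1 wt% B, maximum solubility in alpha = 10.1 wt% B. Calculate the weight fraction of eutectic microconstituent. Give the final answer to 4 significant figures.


f_primary = (C_e - C0) / (C_e - C_alpha_max)
f_primary = (52.1 - 19.6) / (52.1 - 10.1)
f_primary = 0.77381
f_eutectic = 1 - 0.77381 = 0.2262


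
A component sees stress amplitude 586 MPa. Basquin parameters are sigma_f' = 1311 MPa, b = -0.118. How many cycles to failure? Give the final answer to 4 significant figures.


sigma_a = sigma_f' * (2*Nf)^b
2*Nf = (sigma_a / sigma_f')^(1/b)
2*Nf = (586 / 1311)^(1/-0.118)
2*Nf = 919.607
Nf = 459.8 cycles


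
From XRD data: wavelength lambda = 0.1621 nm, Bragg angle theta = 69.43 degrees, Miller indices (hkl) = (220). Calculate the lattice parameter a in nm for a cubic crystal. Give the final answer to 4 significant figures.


d = lambda / (2*sin(theta))
d = 0.1621 / (2*sin(69.43 deg))
d = 0.0865693 nm
a = d * sqrt(h^2+k^2+l^2) = 0.0865693 * sqrt(8)
a = 0.2449 nm


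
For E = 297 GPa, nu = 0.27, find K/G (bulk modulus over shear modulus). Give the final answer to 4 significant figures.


G = E / (2*(1+nu))
G = 297 / (2*(1+0.27)) = 116.929 GPa
K = E / (3*(1-2*nu))
K = 297 / (3*(1-2*0.27)) = 215.217 GPa
K/G = 215.217 / 116.929 = 1.841


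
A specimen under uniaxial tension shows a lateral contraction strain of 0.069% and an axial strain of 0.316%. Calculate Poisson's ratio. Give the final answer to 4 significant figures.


nu = -epsilon_lat / epsilon_axial
Lateral strain is contraction (negative), so using magnitudes:
nu = 0.069 / 0.316
nu = 0.2184


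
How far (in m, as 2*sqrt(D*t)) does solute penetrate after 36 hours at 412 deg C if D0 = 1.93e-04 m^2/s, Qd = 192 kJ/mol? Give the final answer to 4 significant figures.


Step 1: D = D0 * exp(-Qd/(R*T))
T = 685.15 K
D = 1.93e-04 * exp(-192e3 / (8.314 * 685.15)) = 4.43899e-19 m^2/s
Step 2: L = 2*sqrt(D*t)
t = 36 h = 129600 s
L = 2*sqrt(4.43899e-19 * 129600) = 4.797e-07 m


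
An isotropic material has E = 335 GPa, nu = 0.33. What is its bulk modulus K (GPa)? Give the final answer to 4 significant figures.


K = E / (3*(1-2*nu))
K = 335 / (3*(1-2*0.33))
K = 328.4 GPa


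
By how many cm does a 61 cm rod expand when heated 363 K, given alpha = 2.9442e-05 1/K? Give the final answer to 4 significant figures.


dL = L0 * alpha * dT
dL = 61 * 2.9442e-05 * 363
dL = 0.6519 cm


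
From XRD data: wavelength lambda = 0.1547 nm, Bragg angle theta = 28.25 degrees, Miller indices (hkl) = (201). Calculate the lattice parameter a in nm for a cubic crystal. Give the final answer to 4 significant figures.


d = lambda / (2*sin(theta))
d = 0.1547 / (2*sin(28.25 deg))
d = 0.16342 nm
a = d * sqrt(h^2+k^2+l^2) = 0.16342 * sqrt(5)
a = 0.3654 nm


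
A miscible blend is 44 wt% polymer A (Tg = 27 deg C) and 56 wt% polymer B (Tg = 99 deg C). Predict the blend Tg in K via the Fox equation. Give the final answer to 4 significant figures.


1/Tg = w1/Tg1 + w2/Tg2 (in Kelvin)
Tg1 = 300.15 K, Tg2 = 372.15 K
1/Tg = 0.44/300.15 + 0.56/372.15
Tg = 336.6 K


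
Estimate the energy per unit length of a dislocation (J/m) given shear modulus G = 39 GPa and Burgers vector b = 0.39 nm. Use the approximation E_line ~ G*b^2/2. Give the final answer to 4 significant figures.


E = G*b^2/2
b = 0.39 nm = 3.9e-10 m
G = 39 GPa = 3.9e+10 Pa
E = 0.5 * 3.9e+10 * (3.9e-10)^2
E = 2.966e-09 J/m


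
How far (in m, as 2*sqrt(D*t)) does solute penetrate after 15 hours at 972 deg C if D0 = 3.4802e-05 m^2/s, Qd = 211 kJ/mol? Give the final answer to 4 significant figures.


Step 1: D = D0 * exp(-Qd/(R*T))
T = 1245.15 K
D = 3.4802e-05 * exp(-211e3 / (8.314 * 1245.15)) = 4.89478e-14 m^2/s
Step 2: L = 2*sqrt(D*t)
t = 15 h = 54000 s
L = 2*sqrt(4.89478e-14 * 54000) = 1.028e-04 m


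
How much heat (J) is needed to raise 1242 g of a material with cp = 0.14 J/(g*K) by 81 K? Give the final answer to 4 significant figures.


Q = m * cp * dT
Q = 1242 * 0.14 * 81
Q = 14080 J


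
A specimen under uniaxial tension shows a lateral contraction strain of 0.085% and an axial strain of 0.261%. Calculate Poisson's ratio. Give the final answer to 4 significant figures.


nu = -epsilon_lat / epsilon_axial
Lateral strain is contraction (negative), so using magnitudes:
nu = 0.085 / 0.261
nu = 0.3257


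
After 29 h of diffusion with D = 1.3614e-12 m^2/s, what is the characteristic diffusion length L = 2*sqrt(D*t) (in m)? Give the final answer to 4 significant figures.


t = 29 hr = 104400 s
Diffusion length = 2*sqrt(D*t)
= 2*sqrt(1.3614e-12 * 104400)
= 7.54e-04 m


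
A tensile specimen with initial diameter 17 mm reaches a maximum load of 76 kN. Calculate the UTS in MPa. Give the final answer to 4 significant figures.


A0 = pi*(d/2)^2 = pi*(17/2)^2 = 226.98 mm^2
UTS = F_max / A0 = 76*1000 / 226.98
UTS = 334.8 MPa


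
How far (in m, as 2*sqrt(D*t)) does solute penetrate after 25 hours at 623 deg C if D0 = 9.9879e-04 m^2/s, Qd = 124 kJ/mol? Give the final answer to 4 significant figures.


Step 1: D = D0 * exp(-Qd/(R*T))
T = 896.15 K
D = 9.9879e-04 * exp(-124e3 / (8.314 * 896.15)) = 5.90911e-11 m^2/s
Step 2: L = 2*sqrt(D*t)
t = 25 h = 90000 s
L = 2*sqrt(5.90911e-11 * 90000) = 4.612e-03 m


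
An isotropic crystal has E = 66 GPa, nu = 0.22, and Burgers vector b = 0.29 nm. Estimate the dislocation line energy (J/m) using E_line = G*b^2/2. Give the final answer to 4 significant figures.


Step 1: G = E / (2*(1+nu))
G = 66 / (2*(1+0.22)) = 27.0492 GPa = 2.70492e+10 Pa
Step 2: E_line = G*b^2/2
b = 0.29 nm = 2.9e-10 m
E_line = 0.5 * 2.70492e+10 * (2.9e-10)^2 = 1.137e-09 J/m


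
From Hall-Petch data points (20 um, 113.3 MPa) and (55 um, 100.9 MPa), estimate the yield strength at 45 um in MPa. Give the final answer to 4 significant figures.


sigma_y = sigma0 + k / sqrt(d)
1/sqrt(d1) = 1/sqrt(2e-05) = 223.607;  1/sqrt(d2) = 134.84
k = (sigma1 - sigma2) / (1/sqrt(d1) - 1/sqrt(d2)) = (113.3 - 100.9) / (223.607 - 134.84) = 0.139692 MPa*m^0.5
sigma0 = sigma1 - k/sqrt(d1) = 113.3 - 0.139692*223.607 = 82.064 MPa
sigma_y(d3) = 82.064 + 0.139692 / sqrt(4.5e-05) = 102.9 MPa


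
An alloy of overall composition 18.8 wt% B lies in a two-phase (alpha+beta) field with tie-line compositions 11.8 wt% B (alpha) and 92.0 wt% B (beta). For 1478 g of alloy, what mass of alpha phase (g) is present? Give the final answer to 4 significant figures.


f_alpha = (C_beta - C0) / (C_beta - C_alpha)
f_alpha = (92.0 - 18.8) / (92.0 - 11.8) = 0.912718
m_alpha = f_alpha * m_total = 0.912718 * 1478 = 1349 g


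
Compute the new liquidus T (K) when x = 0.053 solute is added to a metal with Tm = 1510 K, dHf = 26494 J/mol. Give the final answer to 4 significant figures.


dT = R*Tm^2*x / dHf
dT = 8.314 * 1510^2 * 0.053 / 26494
dT = 37.9221 K
T_new = 1510 - 37.9221 = 1472 K


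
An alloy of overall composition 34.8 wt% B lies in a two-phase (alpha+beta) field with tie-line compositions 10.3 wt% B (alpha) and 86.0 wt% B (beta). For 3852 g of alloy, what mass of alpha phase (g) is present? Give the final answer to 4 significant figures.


f_alpha = (C_beta - C0) / (C_beta - C_alpha)
f_alpha = (86.0 - 34.8) / (86.0 - 10.3) = 0.676354
m_alpha = f_alpha * m_total = 0.676354 * 3852 = 2605 g


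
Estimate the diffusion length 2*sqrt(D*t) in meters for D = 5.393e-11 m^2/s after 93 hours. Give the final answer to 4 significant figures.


t = 93 hr = 334800 s
Diffusion length = 2*sqrt(D*t)
= 2*sqrt(5.393e-11 * 334800)
= 8.498e-03 m


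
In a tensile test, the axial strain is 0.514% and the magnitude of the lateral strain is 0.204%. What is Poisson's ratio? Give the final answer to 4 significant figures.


nu = -epsilon_lat / epsilon_axial
Lateral strain is contraction (negative), so using magnitudes:
nu = 0.204 / 0.514
nu = 0.3969


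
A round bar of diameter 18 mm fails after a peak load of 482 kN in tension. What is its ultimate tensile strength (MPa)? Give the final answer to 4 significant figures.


A0 = pi*(d/2)^2 = pi*(18/2)^2 = 254.469 mm^2
UTS = F_max / A0 = 482*1000 / 254.469
UTS = 1894 MPa


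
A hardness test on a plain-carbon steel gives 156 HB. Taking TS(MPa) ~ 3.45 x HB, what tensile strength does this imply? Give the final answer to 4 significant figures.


TS (MPa) = 3.45 * HB
TS = 3.45 * 156
TS = 538.2 MPa


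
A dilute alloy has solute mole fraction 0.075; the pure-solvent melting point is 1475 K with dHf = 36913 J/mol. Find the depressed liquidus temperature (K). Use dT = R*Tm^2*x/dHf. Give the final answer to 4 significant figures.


dT = R*Tm^2*x / dHf
dT = 8.314 * 1475^2 * 0.075 / 36913
dT = 36.7516 K
T_new = 1475 - 36.7516 = 1438 K


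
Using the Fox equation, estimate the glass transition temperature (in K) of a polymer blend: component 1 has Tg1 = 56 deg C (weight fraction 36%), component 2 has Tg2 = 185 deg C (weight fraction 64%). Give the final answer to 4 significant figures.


1/Tg = w1/Tg1 + w2/Tg2 (in Kelvin)
Tg1 = 329.15 K, Tg2 = 458.15 K
1/Tg = 0.36/329.15 + 0.64/458.15
Tg = 401.5 K


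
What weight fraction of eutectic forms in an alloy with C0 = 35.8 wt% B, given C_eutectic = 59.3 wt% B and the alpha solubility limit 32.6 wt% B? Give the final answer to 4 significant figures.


f_primary = (C_e - C0) / (C_e - C_alpha_max)
f_primary = (59.3 - 35.8) / (59.3 - 32.6)
f_primary = 0.88015
f_eutectic = 1 - 0.88015 = 0.1199


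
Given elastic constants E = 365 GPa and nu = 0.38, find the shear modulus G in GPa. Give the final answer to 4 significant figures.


G = E / (2*(1+nu))
G = 365 / (2*(1+0.38))
G = 132.2 GPa


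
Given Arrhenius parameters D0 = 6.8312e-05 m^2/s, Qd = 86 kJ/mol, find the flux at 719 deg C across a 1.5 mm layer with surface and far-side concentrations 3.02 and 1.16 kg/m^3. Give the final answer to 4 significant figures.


Step 1: D = D0 * exp(-Qd/(R*T))
T = 719 + 273.15 = 992.15 K
D = 6.8312e-05 * exp(-86e3 / (8.314 * 992.15)) = 2.02587e-09 m^2/s
Step 2: J = D * (C1 - C2) / dx
J = 2.02587e-09 * (3.02 - 1.16) / 1.5e-03
J = 2.512e-06 kg/(m^2*s)


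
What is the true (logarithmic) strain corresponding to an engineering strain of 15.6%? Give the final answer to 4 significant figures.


epsilon_true = ln(1 + epsilon_eng)
epsilon_true = ln(1 + 0.156)
epsilon_true = 0.145


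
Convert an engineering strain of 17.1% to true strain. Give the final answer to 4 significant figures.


epsilon_true = ln(1 + epsilon_eng)
epsilon_true = ln(1 + 0.171)
epsilon_true = 0.1579


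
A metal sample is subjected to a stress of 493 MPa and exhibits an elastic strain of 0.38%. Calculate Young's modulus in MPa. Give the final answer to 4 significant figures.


E = sigma / epsilon
epsilon = 0.38% = 3.8e-03
E = 493 / 3.8e-03
E = 129700 MPa


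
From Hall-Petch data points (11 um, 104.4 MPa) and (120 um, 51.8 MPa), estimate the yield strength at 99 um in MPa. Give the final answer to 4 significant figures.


sigma_y = sigma0 + k / sqrt(d)
1/sqrt(d1) = 1/sqrt(1.1e-05) = 301.511;  1/sqrt(d2) = 91.2871
k = (sigma1 - sigma2) / (1/sqrt(d1) - 1/sqrt(d2)) = (104.4 - 51.8) / (301.511 - 91.2871) = 0.250209 MPa*m^0.5
sigma0 = sigma1 - k/sqrt(d1) = 104.4 - 0.250209*301.511 = 28.9591 MPa
sigma_y(d3) = 28.9591 + 0.250209 / sqrt(9.9e-05) = 54.11 MPa


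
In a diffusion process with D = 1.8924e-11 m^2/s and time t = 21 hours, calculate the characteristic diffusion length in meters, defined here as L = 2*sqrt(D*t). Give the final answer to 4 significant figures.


t = 21 hr = 75600 s
Diffusion length = 2*sqrt(D*t)
= 2*sqrt(1.8924e-11 * 75600)
= 2.392e-03 m


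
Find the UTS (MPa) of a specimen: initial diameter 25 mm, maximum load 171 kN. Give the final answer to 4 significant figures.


A0 = pi*(d/2)^2 = pi*(25/2)^2 = 490.874 mm^2
UTS = F_max / A0 = 171*1000 / 490.874
UTS = 348.4 MPa


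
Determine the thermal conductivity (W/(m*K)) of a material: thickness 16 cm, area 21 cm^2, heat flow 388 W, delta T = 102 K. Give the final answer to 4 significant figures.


k = Q*L / (A*dT)
L = 0.16 m, A = 2.1e-03 m^2
k = 388 * 0.16 / (2.1e-03 * 102)
k = 289.8 W/(m*K)


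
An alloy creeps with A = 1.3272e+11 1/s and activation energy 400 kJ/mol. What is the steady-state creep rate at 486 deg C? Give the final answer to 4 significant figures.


rate = A * exp(-Q / (R*T))
T = 486 + 273.15 = 759.15 K
rate = 1.3272e+11 * exp(-400e3 / (8.314 * 759.15))
rate = 3.974e-17 1/s


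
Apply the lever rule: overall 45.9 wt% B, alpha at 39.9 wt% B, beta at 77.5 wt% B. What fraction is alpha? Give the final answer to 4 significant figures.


f_alpha = (C_beta - C0) / (C_beta - C_alpha)
f_alpha = (77.5 - 45.9) / (77.5 - 39.9)
f_alpha = 0.8404


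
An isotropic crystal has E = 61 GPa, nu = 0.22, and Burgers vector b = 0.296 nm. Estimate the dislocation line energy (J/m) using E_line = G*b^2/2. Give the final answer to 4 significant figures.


Step 1: G = E / (2*(1+nu))
G = 61 / (2*(1+0.22)) = 25 GPa = 2.5e+10 Pa
Step 2: E_line = G*b^2/2
b = 0.296 nm = 2.96e-10 m
E_line = 0.5 * 2.5e+10 * (2.96e-10)^2 = 1.095e-09 J/m


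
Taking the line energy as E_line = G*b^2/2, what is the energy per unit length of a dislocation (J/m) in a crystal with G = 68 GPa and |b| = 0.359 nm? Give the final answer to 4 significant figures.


E = G*b^2/2
b = 0.359 nm = 3.59e-10 m
G = 68 GPa = 6.8e+10 Pa
E = 0.5 * 6.8e+10 * (3.59e-10)^2
E = 4.382e-09 J/m


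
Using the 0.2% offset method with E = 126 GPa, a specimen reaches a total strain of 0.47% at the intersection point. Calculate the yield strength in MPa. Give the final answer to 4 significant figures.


Offset strain = 0.002
Elastic strain at yield = total_strain - offset = 4.7e-03 - 0.002 = 2.7e-03
sigma_y = E * elastic_strain = 126000 * 2.7e-03
sigma_y = 340.2 MPa


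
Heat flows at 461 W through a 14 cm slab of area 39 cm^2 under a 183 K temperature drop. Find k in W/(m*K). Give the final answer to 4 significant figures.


k = Q*L / (A*dT)
L = 0.14 m, A = 3.9e-03 m^2
k = 461 * 0.14 / (3.9e-03 * 183)
k = 90.43 W/(m*K)


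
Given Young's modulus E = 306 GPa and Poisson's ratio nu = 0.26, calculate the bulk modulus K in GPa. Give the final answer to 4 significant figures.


K = E / (3*(1-2*nu))
K = 306 / (3*(1-2*0.26))
K = 212.5 GPa


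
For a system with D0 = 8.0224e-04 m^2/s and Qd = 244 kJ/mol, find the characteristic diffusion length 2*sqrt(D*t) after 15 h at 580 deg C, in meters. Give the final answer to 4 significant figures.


Step 1: D = D0 * exp(-Qd/(R*T))
T = 853.15 K
D = 8.0224e-04 * exp(-244e3 / (8.314 * 853.15)) = 9.21962e-19 m^2/s
Step 2: L = 2*sqrt(D*t)
t = 15 h = 54000 s
L = 2*sqrt(9.21962e-19 * 54000) = 4.463e-07 m


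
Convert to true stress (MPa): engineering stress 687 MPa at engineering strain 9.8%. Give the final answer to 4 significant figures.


sigma_true = sigma_eng * (1 + epsilon_eng)
sigma_true = 687 * (1 + 0.098)
sigma_true = 754.3 MPa


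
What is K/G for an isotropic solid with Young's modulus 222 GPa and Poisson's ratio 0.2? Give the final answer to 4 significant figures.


G = E / (2*(1+nu))
G = 222 / (2*(1+0.2)) = 92.5 GPa
K = E / (3*(1-2*nu))
K = 222 / (3*(1-2*0.2)) = 123.333 GPa
K/G = 123.333 / 92.5 = 1.333


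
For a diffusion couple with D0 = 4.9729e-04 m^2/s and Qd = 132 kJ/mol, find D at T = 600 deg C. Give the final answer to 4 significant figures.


D = D0 * exp(-Qd / (R*T))
T = 873.15 K
D = 4.9729e-04 * exp(-132e3 / (8.314 * 873.15))
D = 6.305e-12 m^2/s


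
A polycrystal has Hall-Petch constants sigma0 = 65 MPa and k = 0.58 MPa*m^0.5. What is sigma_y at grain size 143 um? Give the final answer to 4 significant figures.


sigma_y = sigma0 + k / sqrt(d)
d = 143 um = 1.43e-04 m
sigma_y = 65 + 0.58 / sqrt(1.43e-04)
sigma_y = 113.5 MPa


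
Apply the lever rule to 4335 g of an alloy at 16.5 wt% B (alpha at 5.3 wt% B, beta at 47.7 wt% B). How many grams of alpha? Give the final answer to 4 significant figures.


f_alpha = (C_beta - C0) / (C_beta - C_alpha)
f_alpha = (47.7 - 16.5) / (47.7 - 5.3) = 0.735849
m_alpha = f_alpha * m_total = 0.735849 * 4335 = 3190 g


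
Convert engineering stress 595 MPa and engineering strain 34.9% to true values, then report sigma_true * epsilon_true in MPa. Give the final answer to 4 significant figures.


sigma_true = sigma_eng * (1 + epsilon_eng)
sigma_true = 595 * (1 + 0.349) = 802.655 MPa
epsilon_true = ln(1 + epsilon_eng)
epsilon_true = ln(1 + 0.349) = 0.299364
sigma_true * epsilon_true = 802.655 * 0.299364 = 240.3 MPa


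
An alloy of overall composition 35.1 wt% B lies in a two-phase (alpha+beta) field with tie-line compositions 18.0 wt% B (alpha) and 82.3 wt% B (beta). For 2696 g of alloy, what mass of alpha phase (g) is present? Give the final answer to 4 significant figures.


f_alpha = (C_beta - C0) / (C_beta - C_alpha)
f_alpha = (82.3 - 35.1) / (82.3 - 18.0) = 0.734059
m_alpha = f_alpha * m_total = 0.734059 * 2696 = 1979 g


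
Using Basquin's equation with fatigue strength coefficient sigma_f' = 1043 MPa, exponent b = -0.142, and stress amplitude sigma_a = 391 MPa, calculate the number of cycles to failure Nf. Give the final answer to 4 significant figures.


sigma_a = sigma_f' * (2*Nf)^b
2*Nf = (sigma_a / sigma_f')^(1/b)
2*Nf = (391 / 1043)^(1/-0.142)
2*Nf = 1001.75
Nf = 500.9 cycles


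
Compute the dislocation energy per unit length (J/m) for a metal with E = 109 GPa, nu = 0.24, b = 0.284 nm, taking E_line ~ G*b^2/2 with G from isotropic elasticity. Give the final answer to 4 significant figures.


Step 1: G = E / (2*(1+nu))
G = 109 / (2*(1+0.24)) = 43.9516 GPa = 4.39516e+10 Pa
Step 2: E_line = G*b^2/2
b = 0.284 nm = 2.84e-10 m
E_line = 0.5 * 4.39516e+10 * (2.84e-10)^2 = 1.772e-09 J/m


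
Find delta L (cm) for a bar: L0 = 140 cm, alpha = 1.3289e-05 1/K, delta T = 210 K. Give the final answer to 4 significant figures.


dL = L0 * alpha * dT
dL = 140 * 1.3289e-05 * 210
dL = 0.3907 cm


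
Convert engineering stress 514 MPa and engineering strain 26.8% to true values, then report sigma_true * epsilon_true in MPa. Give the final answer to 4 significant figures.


sigma_true = sigma_eng * (1 + epsilon_eng)
sigma_true = 514 * (1 + 0.268) = 651.752 MPa
epsilon_true = ln(1 + epsilon_eng)
epsilon_true = ln(1 + 0.268) = 0.237441
sigma_true * epsilon_true = 651.752 * 0.237441 = 154.8 MPa


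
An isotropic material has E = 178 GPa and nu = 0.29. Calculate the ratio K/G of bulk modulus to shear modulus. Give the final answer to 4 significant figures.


G = E / (2*(1+nu))
G = 178 / (2*(1+0.29)) = 68.9922 GPa
K = E / (3*(1-2*nu))
K = 178 / (3*(1-2*0.29)) = 141.27 GPa
K/G = 141.27 / 68.9922 = 2.048


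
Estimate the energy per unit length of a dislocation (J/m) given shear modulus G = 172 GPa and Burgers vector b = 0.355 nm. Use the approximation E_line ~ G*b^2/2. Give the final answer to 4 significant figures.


E = G*b^2/2
b = 0.355 nm = 3.55e-10 m
G = 172 GPa = 1.72e+11 Pa
E = 0.5 * 1.72e+11 * (3.55e-10)^2
E = 1.084e-08 J/m


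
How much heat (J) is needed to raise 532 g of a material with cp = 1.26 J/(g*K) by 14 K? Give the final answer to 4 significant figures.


Q = m * cp * dT
Q = 532 * 1.26 * 14
Q = 9384 J


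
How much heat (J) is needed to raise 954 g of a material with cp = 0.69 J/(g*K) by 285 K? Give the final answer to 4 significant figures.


Q = m * cp * dT
Q = 954 * 0.69 * 285
Q = 187600 J


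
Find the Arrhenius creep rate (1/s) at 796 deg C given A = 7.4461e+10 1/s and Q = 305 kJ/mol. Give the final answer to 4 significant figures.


rate = A * exp(-Q / (R*T))
T = 796 + 273.15 = 1069.15 K
rate = 7.4461e+10 * exp(-305e3 / (8.314 * 1069.15))
rate = 9.338e-05 1/s


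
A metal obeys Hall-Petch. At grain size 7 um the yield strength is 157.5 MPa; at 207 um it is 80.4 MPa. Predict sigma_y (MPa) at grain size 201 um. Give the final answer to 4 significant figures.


sigma_y = sigma0 + k / sqrt(d)
1/sqrt(d1) = 1/sqrt(7e-06) = 377.964;  1/sqrt(d2) = 69.5048
k = (sigma1 - sigma2) / (1/sqrt(d1) - 1/sqrt(d2)) = (157.5 - 80.4) / (377.964 - 69.5048) = 0.249952 MPa*m^0.5
sigma0 = sigma1 - k/sqrt(d1) = 157.5 - 0.249952*377.964 = 63.0272 MPa
sigma_y(d3) = 63.0272 + 0.249952 / sqrt(2.01e-04) = 80.66 MPa


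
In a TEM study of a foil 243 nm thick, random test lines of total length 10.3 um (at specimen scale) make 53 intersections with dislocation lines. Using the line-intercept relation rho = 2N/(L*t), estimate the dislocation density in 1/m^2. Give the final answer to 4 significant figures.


rho = 2N / (L * t)
L = 10.3 um = 1.03e-05 m, t = 243 nm = 2.43e-07 m
rho = 2 * 53 / (1.03e-05 * 2.43e-07)
rho = 4.235e+13 1/m^2


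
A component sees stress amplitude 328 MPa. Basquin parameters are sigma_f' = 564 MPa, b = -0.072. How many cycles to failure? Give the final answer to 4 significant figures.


sigma_a = sigma_f' * (2*Nf)^b
2*Nf = (sigma_a / sigma_f')^(1/b)
2*Nf = (328 / 564)^(1/-0.072)
2*Nf = 1860.02
Nf = 930 cycles


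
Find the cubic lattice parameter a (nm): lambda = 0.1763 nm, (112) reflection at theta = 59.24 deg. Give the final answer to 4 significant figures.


d = lambda / (2*sin(theta))
d = 0.1763 / (2*sin(59.24 deg))
d = 0.102581 nm
a = d * sqrt(h^2+k^2+l^2) = 0.102581 * sqrt(6)
a = 0.2513 nm


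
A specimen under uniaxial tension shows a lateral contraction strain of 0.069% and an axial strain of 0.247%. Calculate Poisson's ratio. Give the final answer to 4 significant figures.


nu = -epsilon_lat / epsilon_axial
Lateral strain is contraction (negative), so using magnitudes:
nu = 0.069 / 0.247
nu = 0.2794


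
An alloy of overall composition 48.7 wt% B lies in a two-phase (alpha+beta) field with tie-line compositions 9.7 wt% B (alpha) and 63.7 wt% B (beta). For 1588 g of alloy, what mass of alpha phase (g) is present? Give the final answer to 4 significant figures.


f_alpha = (C_beta - C0) / (C_beta - C_alpha)
f_alpha = (63.7 - 48.7) / (63.7 - 9.7) = 0.277778
m_alpha = f_alpha * m_total = 0.277778 * 1588 = 441.1 g


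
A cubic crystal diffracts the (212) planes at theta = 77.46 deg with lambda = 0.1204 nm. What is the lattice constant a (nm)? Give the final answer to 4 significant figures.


d = lambda / (2*sin(theta))
d = 0.1204 / (2*sin(77.46 deg))
d = 0.0616712 nm
a = d * sqrt(h^2+k^2+l^2) = 0.0616712 * sqrt(9)
a = 0.185 nm


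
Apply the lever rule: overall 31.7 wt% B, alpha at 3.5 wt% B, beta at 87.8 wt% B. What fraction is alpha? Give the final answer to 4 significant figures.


f_alpha = (C_beta - C0) / (C_beta - C_alpha)
f_alpha = (87.8 - 31.7) / (87.8 - 3.5)
f_alpha = 0.6655


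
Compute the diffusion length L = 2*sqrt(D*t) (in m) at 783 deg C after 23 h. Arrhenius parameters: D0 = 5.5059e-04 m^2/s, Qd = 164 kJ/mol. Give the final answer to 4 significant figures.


Step 1: D = D0 * exp(-Qd/(R*T))
T = 1056.15 K
D = 5.5059e-04 * exp(-164e3 / (8.314 * 1056.15)) = 4.26079e-12 m^2/s
Step 2: L = 2*sqrt(D*t)
t = 23 h = 82800 s
L = 2*sqrt(4.26079e-12 * 82800) = 1.188e-03 m


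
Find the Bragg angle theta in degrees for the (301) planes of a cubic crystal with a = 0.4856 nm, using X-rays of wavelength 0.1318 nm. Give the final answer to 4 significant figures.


d = a / sqrt(h^2+k^2+l^2)
d = 0.4856 / sqrt(10) = 0.15356 nm
lambda = 2*d*sin(theta)  =>  sin(theta) = lambda / (2*d)
sin(theta) = 0.1318 / (2 * 0.15356) = 0.429148
theta = 25.41 deg


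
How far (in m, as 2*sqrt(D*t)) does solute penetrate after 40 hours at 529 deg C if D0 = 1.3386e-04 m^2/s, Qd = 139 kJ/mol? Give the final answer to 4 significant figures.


Step 1: D = D0 * exp(-Qd/(R*T))
T = 802.15 K
D = 1.3386e-04 * exp(-139e3 / (8.314 * 802.15)) = 1.18818e-13 m^2/s
Step 2: L = 2*sqrt(D*t)
t = 40 h = 144000 s
L = 2*sqrt(1.18818e-13 * 144000) = 2.616e-04 m


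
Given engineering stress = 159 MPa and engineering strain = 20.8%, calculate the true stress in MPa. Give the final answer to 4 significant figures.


sigma_true = sigma_eng * (1 + epsilon_eng)
sigma_true = 159 * (1 + 0.208)
sigma_true = 192.1 MPa


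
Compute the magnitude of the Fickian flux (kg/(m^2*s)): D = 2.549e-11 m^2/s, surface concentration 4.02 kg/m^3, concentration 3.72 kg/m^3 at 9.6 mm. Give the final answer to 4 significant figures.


J = -D * (dC/dx) = D * (C1 - C2) / dx
J = 2.549e-11 * (4.02 - 3.72) / 9.6e-03
J = 7.966e-10 kg/(m^2*s)


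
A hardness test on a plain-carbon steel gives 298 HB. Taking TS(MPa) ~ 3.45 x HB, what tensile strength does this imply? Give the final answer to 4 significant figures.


TS (MPa) = 3.45 * HB
TS = 3.45 * 298
TS = 1028 MPa


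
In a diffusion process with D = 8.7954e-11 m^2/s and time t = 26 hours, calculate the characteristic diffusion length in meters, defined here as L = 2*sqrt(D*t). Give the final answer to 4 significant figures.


t = 26 hr = 93600 s
Diffusion length = 2*sqrt(D*t)
= 2*sqrt(8.7954e-11 * 93600)
= 5.738e-03 m


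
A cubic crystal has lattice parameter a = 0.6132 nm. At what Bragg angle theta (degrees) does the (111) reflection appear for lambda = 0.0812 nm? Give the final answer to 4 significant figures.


d = a / sqrt(h^2+k^2+l^2)
d = 0.6132 / sqrt(3) = 0.354031 nm
lambda = 2*d*sin(theta)  =>  sin(theta) = lambda / (2*d)
sin(theta) = 0.0812 / (2 * 0.354031) = 0.114679
theta = 6.585 deg


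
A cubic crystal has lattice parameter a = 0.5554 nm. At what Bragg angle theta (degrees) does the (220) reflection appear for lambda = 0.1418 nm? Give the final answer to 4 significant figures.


d = a / sqrt(h^2+k^2+l^2)
d = 0.5554 / sqrt(8) = 0.196364 nm
lambda = 2*d*sin(theta)  =>  sin(theta) = lambda / (2*d)
sin(theta) = 0.1418 / (2 * 0.196364) = 0.361065
theta = 21.17 deg


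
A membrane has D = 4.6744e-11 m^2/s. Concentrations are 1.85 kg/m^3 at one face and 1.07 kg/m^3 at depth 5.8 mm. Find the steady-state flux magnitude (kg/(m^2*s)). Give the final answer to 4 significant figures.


J = -D * (dC/dx) = D * (C1 - C2) / dx
J = 4.6744e-11 * (1.85 - 1.07) / 5.8e-03
J = 6.286e-09 kg/(m^2*s)


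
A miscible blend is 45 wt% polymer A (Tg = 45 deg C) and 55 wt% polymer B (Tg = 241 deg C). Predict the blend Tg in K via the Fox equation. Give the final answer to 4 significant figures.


1/Tg = w1/Tg1 + w2/Tg2 (in Kelvin)
Tg1 = 318.15 K, Tg2 = 514.15 K
1/Tg = 0.45/318.15 + 0.55/514.15
Tg = 402.6 K


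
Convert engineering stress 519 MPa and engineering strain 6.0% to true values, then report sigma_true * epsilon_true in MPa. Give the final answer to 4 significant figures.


sigma_true = sigma_eng * (1 + epsilon_eng)
sigma_true = 519 * (1 + 0.06) = 550.14 MPa
epsilon_true = ln(1 + epsilon_eng)
epsilon_true = ln(1 + 0.06) = 0.0582689
sigma_true * epsilon_true = 550.14 * 0.0582689 = 32.06 MPa


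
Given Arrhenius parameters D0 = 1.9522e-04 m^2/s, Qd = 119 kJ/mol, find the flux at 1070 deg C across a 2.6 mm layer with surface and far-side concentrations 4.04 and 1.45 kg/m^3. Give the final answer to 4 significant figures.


Step 1: D = D0 * exp(-Qd/(R*T))
T = 1070 + 273.15 = 1343.15 K
D = 1.9522e-04 * exp(-119e3 / (8.314 * 1343.15)) = 4.59715e-09 m^2/s
Step 2: J = D * (C1 - C2) / dx
J = 4.59715e-09 * (4.04 - 1.45) / 2.6e-03
J = 4.579e-06 kg/(m^2*s)


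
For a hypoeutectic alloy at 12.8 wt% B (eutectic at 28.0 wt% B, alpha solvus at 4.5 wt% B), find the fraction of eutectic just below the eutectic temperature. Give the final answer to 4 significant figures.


f_primary = (C_e - C0) / (C_e - C_alpha_max)
f_primary = (28.0 - 12.8) / (28.0 - 4.5)
f_primary = 0.646809
f_eutectic = 1 - 0.646809 = 0.3532


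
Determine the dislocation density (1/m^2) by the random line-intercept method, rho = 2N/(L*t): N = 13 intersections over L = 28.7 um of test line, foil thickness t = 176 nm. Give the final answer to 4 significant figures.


rho = 2N / (L * t)
L = 28.7 um = 2.87e-05 m, t = 176 nm = 1.76e-07 m
rho = 2 * 13 / (2.87e-05 * 1.76e-07)
rho = 5.147e+12 1/m^2


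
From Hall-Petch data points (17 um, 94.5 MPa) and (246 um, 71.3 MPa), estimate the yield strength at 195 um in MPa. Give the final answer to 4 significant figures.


sigma_y = sigma0 + k / sqrt(d)
1/sqrt(d1) = 1/sqrt(1.7e-05) = 242.536;  1/sqrt(d2) = 63.7577
k = (sigma1 - sigma2) / (1/sqrt(d1) - 1/sqrt(d2)) = (94.5 - 71.3) / (242.536 - 63.7577) = 0.12977 MPa*m^0.5
sigma0 = sigma1 - k/sqrt(d1) = 94.5 - 0.12977*242.536 = 63.0262 MPa
sigma_y(d3) = 63.0262 + 0.12977 / sqrt(1.95e-04) = 72.32 MPa


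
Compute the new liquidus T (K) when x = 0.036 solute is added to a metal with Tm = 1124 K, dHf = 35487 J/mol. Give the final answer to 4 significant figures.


dT = R*Tm^2*x / dHf
dT = 8.314 * 1124^2 * 0.036 / 35487
dT = 10.6555 K
T_new = 1124 - 10.6555 = 1113 K


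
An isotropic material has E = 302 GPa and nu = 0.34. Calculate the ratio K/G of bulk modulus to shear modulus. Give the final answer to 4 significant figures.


G = E / (2*(1+nu))
G = 302 / (2*(1+0.34)) = 112.687 GPa
K = E / (3*(1-2*nu))
K = 302 / (3*(1-2*0.34)) = 314.583 GPa
K/G = 314.583 / 112.687 = 2.792


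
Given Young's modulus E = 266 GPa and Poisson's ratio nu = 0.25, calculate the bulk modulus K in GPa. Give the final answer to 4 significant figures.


K = E / (3*(1-2*nu))
K = 266 / (3*(1-2*0.25))
K = 177.3 GPa


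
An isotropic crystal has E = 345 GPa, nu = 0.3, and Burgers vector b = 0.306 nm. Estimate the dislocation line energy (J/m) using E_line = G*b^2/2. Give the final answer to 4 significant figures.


Step 1: G = E / (2*(1+nu))
G = 345 / (2*(1+0.3)) = 132.692 GPa = 1.32692e+11 Pa
Step 2: E_line = G*b^2/2
b = 0.306 nm = 3.06e-10 m
E_line = 0.5 * 1.32692e+11 * (3.06e-10)^2 = 6.212e-09 J/m


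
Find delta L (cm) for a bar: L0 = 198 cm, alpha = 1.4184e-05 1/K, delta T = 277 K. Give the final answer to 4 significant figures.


dL = L0 * alpha * dT
dL = 198 * 1.4184e-05 * 277
dL = 0.7779 cm


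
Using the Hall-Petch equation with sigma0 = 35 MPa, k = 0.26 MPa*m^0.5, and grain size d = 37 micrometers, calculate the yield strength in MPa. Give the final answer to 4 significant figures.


sigma_y = sigma0 + k / sqrt(d)
d = 37 um = 3.7e-05 m
sigma_y = 35 + 0.26 / sqrt(3.7e-05)
sigma_y = 77.74 MPa


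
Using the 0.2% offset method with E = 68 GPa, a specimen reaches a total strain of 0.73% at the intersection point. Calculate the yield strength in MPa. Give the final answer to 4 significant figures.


Offset strain = 0.002
Elastic strain at yield = total_strain - offset = 7.3e-03 - 0.002 = 5.3e-03
sigma_y = E * elastic_strain = 68000 * 5.3e-03
sigma_y = 360.4 MPa


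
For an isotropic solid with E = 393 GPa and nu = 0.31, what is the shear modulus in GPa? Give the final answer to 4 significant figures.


G = E / (2*(1+nu))
G = 393 / (2*(1+0.31))
G = 150 GPa


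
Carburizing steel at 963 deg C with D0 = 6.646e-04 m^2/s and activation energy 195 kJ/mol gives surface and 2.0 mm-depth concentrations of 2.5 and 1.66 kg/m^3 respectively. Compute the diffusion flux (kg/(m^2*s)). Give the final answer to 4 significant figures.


Step 1: D = D0 * exp(-Qd/(R*T))
T = 963 + 273.15 = 1236.15 K
D = 6.646e-04 * exp(-195e3 / (8.314 * 1236.15)) = 3.82262e-12 m^2/s
Step 2: J = D * (C1 - C2) / dx
J = 3.82262e-12 * (2.5 - 1.66) / 2e-03
J = 1.605e-09 kg/(m^2*s)


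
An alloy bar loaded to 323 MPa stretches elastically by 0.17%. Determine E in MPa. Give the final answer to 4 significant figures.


E = sigma / epsilon
epsilon = 0.17% = 1.7e-03
E = 323 / 1.7e-03
E = 190000 MPa


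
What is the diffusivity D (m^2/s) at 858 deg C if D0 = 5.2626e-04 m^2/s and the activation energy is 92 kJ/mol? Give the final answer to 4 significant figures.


D = D0 * exp(-Qd / (R*T))
T = 1131.15 K
D = 5.2626e-04 * exp(-92e3 / (8.314 * 1131.15))
D = 2.969e-08 m^2/s


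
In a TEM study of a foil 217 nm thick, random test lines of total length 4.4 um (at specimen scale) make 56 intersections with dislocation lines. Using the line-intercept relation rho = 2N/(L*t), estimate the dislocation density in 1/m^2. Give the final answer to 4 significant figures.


rho = 2N / (L * t)
L = 4.4 um = 4.4e-06 m, t = 217 nm = 2.17e-07 m
rho = 2 * 56 / (4.4e-06 * 2.17e-07)
rho = 1.173e+14 1/m^2


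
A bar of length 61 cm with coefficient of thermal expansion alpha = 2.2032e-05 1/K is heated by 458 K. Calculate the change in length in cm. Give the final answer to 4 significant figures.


dL = L0 * alpha * dT
dL = 61 * 2.2032e-05 * 458
dL = 0.6155 cm


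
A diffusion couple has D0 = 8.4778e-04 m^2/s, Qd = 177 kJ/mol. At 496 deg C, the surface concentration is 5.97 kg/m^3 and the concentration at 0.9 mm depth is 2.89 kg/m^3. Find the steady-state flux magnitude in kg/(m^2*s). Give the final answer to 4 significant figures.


Step 1: D = D0 * exp(-Qd/(R*T))
T = 496 + 273.15 = 769.15 K
D = 8.4778e-04 * exp(-177e3 / (8.314 * 769.15)) = 8.07972e-16 m^2/s
Step 2: J = D * (C1 - C2) / dx
J = 8.07972e-16 * (5.97 - 2.89) / 9e-04
J = 2.765e-12 kg/(m^2*s)


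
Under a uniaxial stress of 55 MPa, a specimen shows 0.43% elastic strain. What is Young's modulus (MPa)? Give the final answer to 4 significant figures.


E = sigma / epsilon
epsilon = 0.43% = 4.3e-03
E = 55 / 4.3e-03
E = 12790 MPa


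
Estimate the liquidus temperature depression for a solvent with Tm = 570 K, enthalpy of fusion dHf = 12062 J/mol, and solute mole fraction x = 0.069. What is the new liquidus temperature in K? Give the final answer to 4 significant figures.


dT = R*Tm^2*x / dHf
dT = 8.314 * 570^2 * 0.069 / 12062
dT = 15.4522 K
T_new = 570 - 15.4522 = 554.5 K


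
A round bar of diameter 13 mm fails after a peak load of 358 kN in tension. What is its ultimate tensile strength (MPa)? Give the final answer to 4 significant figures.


A0 = pi*(d/2)^2 = pi*(13/2)^2 = 132.732 mm^2
UTS = F_max / A0 = 358*1000 / 132.732
UTS = 2697 MPa


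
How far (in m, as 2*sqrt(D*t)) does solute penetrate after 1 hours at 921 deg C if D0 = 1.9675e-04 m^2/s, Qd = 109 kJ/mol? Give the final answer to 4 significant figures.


Step 1: D = D0 * exp(-Qd/(R*T))
T = 1194.15 K
D = 1.9675e-04 * exp(-109e3 / (8.314 * 1194.15)) = 3.35624e-09 m^2/s
Step 2: L = 2*sqrt(D*t)
t = 1 h = 3600 s
L = 2*sqrt(3.35624e-09 * 3600) = 6.952e-03 m


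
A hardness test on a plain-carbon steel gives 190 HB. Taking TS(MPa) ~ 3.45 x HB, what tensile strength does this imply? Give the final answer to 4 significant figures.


TS (MPa) = 3.45 * HB
TS = 3.45 * 190
TS = 655.5 MPa


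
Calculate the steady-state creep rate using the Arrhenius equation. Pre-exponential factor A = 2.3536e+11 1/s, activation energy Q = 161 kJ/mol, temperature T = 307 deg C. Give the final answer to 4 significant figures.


rate = A * exp(-Q / (R*T))
T = 307 + 273.15 = 580.15 K
rate = 2.3536e+11 * exp(-161e3 / (8.314 * 580.15))
rate = 7.505e-04 1/s


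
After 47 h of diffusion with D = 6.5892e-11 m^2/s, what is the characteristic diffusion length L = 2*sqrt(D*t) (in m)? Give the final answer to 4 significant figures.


t = 47 hr = 169200 s
Diffusion length = 2*sqrt(D*t)
= 2*sqrt(6.5892e-11 * 169200)
= 6.678e-03 m


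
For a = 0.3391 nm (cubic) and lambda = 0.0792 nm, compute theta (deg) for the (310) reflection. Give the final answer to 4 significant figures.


d = a / sqrt(h^2+k^2+l^2)
d = 0.3391 / sqrt(10) = 0.107233 nm
lambda = 2*d*sin(theta)  =>  sin(theta) = lambda / (2*d)
sin(theta) = 0.0792 / (2 * 0.107233) = 0.36929
theta = 21.67 deg


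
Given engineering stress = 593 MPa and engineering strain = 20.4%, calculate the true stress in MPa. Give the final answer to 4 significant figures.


sigma_true = sigma_eng * (1 + epsilon_eng)
sigma_true = 593 * (1 + 0.204)
sigma_true = 714 MPa


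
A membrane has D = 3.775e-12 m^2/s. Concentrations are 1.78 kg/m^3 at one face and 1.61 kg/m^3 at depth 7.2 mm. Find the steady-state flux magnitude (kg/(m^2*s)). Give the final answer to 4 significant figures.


J = -D * (dC/dx) = D * (C1 - C2) / dx
J = 3.775e-12 * (1.78 - 1.61) / 7.2e-03
J = 8.913e-11 kg/(m^2*s)


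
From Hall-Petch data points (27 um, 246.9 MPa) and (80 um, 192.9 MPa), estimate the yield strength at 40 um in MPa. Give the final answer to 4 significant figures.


sigma_y = sigma0 + k / sqrt(d)
1/sqrt(d1) = 1/sqrt(2.7e-05) = 192.45;  1/sqrt(d2) = 111.803
k = (sigma1 - sigma2) / (1/sqrt(d1) - 1/sqrt(d2)) = (246.9 - 192.9) / (192.45 - 111.803) = 0.669587 MPa*m^0.5
sigma0 = sigma1 - k/sqrt(d1) = 246.9 - 0.669587*192.45 = 118.038 MPa
sigma_y(d3) = 118.038 + 0.669587 / sqrt(4e-05) = 223.9 MPa


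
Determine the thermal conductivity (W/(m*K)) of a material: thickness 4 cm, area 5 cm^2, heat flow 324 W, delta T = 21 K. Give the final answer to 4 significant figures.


k = Q*L / (A*dT)
L = 0.04 m, A = 5e-04 m^2
k = 324 * 0.04 / (5e-04 * 21)
k = 1234 W/(m*K)


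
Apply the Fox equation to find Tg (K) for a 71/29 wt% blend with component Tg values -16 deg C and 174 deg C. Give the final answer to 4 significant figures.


1/Tg = w1/Tg1 + w2/Tg2 (in Kelvin)
Tg1 = 257.15 K, Tg2 = 447.15 K
1/Tg = 0.71/257.15 + 0.29/447.15
Tg = 293.3 K


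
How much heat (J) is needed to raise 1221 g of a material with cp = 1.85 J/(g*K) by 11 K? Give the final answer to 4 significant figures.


Q = m * cp * dT
Q = 1221 * 1.85 * 11
Q = 24850 J


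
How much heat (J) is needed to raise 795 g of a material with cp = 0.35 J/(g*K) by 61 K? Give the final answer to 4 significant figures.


Q = m * cp * dT
Q = 795 * 0.35 * 61
Q = 16970 J


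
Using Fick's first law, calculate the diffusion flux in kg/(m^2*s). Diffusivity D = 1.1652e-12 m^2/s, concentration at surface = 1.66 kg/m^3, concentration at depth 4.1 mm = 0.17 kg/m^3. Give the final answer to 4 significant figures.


J = -D * (dC/dx) = D * (C1 - C2) / dx
J = 1.1652e-12 * (1.66 - 0.17) / 4.1e-03
J = 4.235e-10 kg/(m^2*s)


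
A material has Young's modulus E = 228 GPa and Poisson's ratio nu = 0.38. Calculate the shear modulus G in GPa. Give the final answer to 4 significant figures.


G = E / (2*(1+nu))
G = 228 / (2*(1+0.38))
G = 82.61 GPa


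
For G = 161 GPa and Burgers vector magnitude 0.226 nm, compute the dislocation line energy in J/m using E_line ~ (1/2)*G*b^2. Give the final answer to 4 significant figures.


E = G*b^2/2
b = 0.226 nm = 2.26e-10 m
G = 161 GPa = 1.61e+11 Pa
E = 0.5 * 1.61e+11 * (2.26e-10)^2
E = 4.112e-09 J/m


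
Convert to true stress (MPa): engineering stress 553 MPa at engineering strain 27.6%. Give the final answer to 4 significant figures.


sigma_true = sigma_eng * (1 + epsilon_eng)
sigma_true = 553 * (1 + 0.276)
sigma_true = 705.6 MPa


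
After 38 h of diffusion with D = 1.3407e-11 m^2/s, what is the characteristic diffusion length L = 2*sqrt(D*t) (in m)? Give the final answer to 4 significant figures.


t = 38 hr = 136800 s
Diffusion length = 2*sqrt(D*t)
= 2*sqrt(1.3407e-11 * 136800)
= 2.709e-03 m


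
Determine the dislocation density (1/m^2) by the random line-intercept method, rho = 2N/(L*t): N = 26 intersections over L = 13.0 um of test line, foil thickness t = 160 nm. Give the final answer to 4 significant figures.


rho = 2N / (L * t)
L = 13.0 um = 1.3e-05 m, t = 160 nm = 1.6e-07 m
rho = 2 * 26 / (1.3e-05 * 1.6e-07)
rho = 2.5e+13 1/m^2
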